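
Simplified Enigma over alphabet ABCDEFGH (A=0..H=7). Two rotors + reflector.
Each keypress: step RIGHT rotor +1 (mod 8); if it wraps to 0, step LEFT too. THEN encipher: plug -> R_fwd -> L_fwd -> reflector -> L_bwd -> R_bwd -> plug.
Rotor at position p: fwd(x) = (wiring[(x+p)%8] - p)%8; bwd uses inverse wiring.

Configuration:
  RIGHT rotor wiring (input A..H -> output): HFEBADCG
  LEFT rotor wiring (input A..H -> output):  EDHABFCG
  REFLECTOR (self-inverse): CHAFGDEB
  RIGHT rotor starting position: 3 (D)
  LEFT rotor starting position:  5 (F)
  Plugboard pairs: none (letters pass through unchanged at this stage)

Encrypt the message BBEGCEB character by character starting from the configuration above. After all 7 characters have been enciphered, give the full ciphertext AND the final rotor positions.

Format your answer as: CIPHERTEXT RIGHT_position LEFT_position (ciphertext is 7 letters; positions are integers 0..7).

Answer: AECAACF 2 6

Derivation:
Char 1 ('B'): step: R->4, L=5; B->plug->B->R->H->L->E->refl->G->L'->E->R'->A->plug->A
Char 2 ('B'): step: R->5, L=5; B->plug->B->R->F->L->C->refl->A->L'->A->R'->E->plug->E
Char 3 ('E'): step: R->6, L=5; E->plug->E->R->G->L->D->refl->F->L'->B->R'->C->plug->C
Char 4 ('G'): step: R->7, L=5; G->plug->G->R->E->L->G->refl->E->L'->H->R'->A->plug->A
Char 5 ('C'): step: R->0, L->6 (L advanced); C->plug->C->R->E->L->B->refl->H->L'->H->R'->A->plug->A
Char 6 ('E'): step: R->1, L=6; E->plug->E->R->C->L->G->refl->E->L'->A->R'->C->plug->C
Char 7 ('B'): step: R->2, L=6; B->plug->B->R->H->L->H->refl->B->L'->E->R'->F->plug->F
Final: ciphertext=AECAACF, RIGHT=2, LEFT=6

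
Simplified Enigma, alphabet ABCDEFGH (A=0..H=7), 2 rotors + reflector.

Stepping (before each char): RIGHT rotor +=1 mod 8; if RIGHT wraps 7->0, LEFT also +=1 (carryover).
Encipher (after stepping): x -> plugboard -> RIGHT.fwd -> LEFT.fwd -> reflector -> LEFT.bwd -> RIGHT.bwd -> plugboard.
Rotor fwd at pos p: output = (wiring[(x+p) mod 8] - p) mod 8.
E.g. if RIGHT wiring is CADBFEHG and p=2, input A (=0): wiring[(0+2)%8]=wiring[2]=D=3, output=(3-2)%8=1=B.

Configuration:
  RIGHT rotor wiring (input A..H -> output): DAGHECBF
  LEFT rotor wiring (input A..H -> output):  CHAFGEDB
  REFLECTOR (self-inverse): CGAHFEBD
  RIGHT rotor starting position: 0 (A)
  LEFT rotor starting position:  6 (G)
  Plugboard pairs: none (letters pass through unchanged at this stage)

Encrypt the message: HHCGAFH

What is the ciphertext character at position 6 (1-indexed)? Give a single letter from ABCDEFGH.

Char 1 ('H'): step: R->1, L=6; H->plug->H->R->C->L->E->refl->F->L'->A->R'->F->plug->F
Char 2 ('H'): step: R->2, L=6; H->plug->H->R->G->L->A->refl->C->L'->E->R'->A->plug->A
Char 3 ('C'): step: R->3, L=6; C->plug->C->R->H->L->G->refl->B->L'->D->R'->H->plug->H
Char 4 ('G'): step: R->4, L=6; G->plug->G->R->C->L->E->refl->F->L'->A->R'->A->plug->A
Char 5 ('A'): step: R->5, L=6; A->plug->A->R->F->L->H->refl->D->L'->B->R'->F->plug->F
Char 6 ('F'): step: R->6, L=6; F->plug->F->R->B->L->D->refl->H->L'->F->R'->C->plug->C

C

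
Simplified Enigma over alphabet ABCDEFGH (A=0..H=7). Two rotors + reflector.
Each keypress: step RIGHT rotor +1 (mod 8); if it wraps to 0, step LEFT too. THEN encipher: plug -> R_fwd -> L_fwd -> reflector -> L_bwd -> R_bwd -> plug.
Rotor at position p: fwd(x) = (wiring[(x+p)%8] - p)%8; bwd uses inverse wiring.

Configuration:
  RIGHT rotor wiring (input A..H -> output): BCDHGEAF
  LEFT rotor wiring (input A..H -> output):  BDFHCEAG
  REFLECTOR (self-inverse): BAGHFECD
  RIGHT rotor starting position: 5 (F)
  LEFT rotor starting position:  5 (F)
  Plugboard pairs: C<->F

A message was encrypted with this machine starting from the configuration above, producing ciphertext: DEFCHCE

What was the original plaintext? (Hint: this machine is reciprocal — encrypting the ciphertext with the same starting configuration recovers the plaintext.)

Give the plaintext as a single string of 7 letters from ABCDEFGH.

Answer: HHEHGBD

Derivation:
Char 1 ('D'): step: R->6, L=5; D->plug->D->R->E->L->G->refl->C->L'->G->R'->H->plug->H
Char 2 ('E'): step: R->7, L=5; E->plug->E->R->A->L->H->refl->D->L'->B->R'->H->plug->H
Char 3 ('F'): step: R->0, L->6 (L advanced); F->plug->C->R->D->L->F->refl->E->L'->G->R'->E->plug->E
Char 4 ('C'): step: R->1, L=6; C->plug->F->R->H->L->G->refl->C->L'->A->R'->H->plug->H
Char 5 ('H'): step: R->2, L=6; H->plug->H->R->A->L->C->refl->G->L'->H->R'->G->plug->G
Char 6 ('C'): step: R->3, L=6; C->plug->F->R->G->L->E->refl->F->L'->D->R'->B->plug->B
Char 7 ('E'): step: R->4, L=6; E->plug->E->R->F->L->B->refl->A->L'->B->R'->D->plug->D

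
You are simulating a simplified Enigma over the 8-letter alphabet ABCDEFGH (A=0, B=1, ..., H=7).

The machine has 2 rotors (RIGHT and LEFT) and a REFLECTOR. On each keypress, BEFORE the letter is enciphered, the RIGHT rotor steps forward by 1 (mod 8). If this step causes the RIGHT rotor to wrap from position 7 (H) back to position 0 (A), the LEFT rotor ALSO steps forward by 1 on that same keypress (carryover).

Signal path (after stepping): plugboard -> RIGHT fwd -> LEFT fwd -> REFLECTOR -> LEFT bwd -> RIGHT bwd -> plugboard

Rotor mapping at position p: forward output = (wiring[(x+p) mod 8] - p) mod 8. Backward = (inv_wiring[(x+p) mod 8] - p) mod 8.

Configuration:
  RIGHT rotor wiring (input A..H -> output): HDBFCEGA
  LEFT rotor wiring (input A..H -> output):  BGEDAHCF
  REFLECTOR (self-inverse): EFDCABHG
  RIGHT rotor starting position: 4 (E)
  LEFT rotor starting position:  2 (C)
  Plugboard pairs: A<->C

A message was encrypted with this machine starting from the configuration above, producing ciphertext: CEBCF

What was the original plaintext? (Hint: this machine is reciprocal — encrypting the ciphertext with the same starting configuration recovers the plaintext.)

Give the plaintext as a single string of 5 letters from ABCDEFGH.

Char 1 ('C'): step: R->5, L=2; C->plug->A->R->H->L->E->refl->A->L'->E->R'->F->plug->F
Char 2 ('E'): step: R->6, L=2; E->plug->E->R->D->L->F->refl->B->L'->B->R'->C->plug->A
Char 3 ('B'): step: R->7, L=2; B->plug->B->R->A->L->C->refl->D->L'->F->R'->G->plug->G
Char 4 ('C'): step: R->0, L->3 (L advanced); C->plug->A->R->H->L->B->refl->F->L'->B->R'->C->plug->A
Char 5 ('F'): step: R->1, L=3; F->plug->F->R->F->L->G->refl->H->L'->D->R'->E->plug->E

Answer: FAGAE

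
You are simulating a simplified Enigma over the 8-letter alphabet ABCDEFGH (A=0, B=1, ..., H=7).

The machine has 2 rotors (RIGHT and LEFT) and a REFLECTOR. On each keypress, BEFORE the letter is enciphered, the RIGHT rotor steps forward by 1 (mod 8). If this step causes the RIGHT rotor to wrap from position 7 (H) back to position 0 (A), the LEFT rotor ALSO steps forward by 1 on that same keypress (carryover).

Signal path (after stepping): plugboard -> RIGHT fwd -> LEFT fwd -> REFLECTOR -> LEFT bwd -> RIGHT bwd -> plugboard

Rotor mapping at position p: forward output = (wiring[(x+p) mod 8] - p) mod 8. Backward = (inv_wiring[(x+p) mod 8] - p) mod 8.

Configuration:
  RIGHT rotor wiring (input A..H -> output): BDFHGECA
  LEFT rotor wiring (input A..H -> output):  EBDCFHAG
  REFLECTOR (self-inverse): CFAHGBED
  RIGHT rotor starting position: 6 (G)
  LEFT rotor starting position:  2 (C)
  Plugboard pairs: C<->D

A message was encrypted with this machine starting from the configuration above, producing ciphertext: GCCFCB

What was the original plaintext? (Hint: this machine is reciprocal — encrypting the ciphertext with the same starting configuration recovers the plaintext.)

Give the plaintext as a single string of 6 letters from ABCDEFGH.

Answer: DAECDC

Derivation:
Char 1 ('G'): step: R->7, L=2; G->plug->G->R->F->L->E->refl->G->L'->E->R'->C->plug->D
Char 2 ('C'): step: R->0, L->3 (L advanced); C->plug->D->R->H->L->A->refl->C->L'->B->R'->A->plug->A
Char 3 ('C'): step: R->1, L=3; C->plug->D->R->F->L->B->refl->F->L'->D->R'->E->plug->E
Char 4 ('F'): step: R->2, L=3; F->plug->F->R->G->L->G->refl->E->L'->C->R'->D->plug->C
Char 5 ('C'): step: R->3, L=3; C->plug->D->R->H->L->A->refl->C->L'->B->R'->C->plug->D
Char 6 ('B'): step: R->4, L=3; B->plug->B->R->A->L->H->refl->D->L'->E->R'->D->plug->C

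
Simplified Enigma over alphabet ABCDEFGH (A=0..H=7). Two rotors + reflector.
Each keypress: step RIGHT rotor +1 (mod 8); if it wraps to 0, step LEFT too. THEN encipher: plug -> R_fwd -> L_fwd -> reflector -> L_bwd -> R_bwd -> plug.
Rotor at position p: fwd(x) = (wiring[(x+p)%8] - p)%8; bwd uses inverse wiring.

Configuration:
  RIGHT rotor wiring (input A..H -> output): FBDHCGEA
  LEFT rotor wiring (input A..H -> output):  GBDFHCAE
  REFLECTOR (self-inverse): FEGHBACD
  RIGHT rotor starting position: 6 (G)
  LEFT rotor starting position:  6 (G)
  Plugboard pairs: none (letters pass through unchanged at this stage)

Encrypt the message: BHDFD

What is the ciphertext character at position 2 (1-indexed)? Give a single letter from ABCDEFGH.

Char 1 ('B'): step: R->7, L=6; B->plug->B->R->G->L->B->refl->E->L'->H->R'->G->plug->G
Char 2 ('H'): step: R->0, L->7 (L advanced); H->plug->H->R->A->L->F->refl->A->L'->F->R'->A->plug->A

A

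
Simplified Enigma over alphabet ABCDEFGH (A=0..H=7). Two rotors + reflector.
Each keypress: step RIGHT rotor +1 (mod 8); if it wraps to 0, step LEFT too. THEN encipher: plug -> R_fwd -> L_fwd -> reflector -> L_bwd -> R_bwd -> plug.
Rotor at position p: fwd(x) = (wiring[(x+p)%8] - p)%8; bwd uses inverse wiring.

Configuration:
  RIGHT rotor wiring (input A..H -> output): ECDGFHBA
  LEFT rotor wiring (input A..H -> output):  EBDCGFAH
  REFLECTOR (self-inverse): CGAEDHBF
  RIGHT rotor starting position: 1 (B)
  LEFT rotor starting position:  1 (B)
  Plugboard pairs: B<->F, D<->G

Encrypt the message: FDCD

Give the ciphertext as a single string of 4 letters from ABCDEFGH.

Char 1 ('F'): step: R->2, L=1; F->plug->B->R->E->L->E->refl->D->L'->H->R'->E->plug->E
Char 2 ('D'): step: R->3, L=1; D->plug->G->R->H->L->D->refl->E->L'->E->R'->C->plug->C
Char 3 ('C'): step: R->4, L=1; C->plug->C->R->F->L->H->refl->F->L'->D->R'->B->plug->F
Char 4 ('D'): step: R->5, L=1; D->plug->G->R->B->L->C->refl->A->L'->A->R'->H->plug->H

Answer: ECFH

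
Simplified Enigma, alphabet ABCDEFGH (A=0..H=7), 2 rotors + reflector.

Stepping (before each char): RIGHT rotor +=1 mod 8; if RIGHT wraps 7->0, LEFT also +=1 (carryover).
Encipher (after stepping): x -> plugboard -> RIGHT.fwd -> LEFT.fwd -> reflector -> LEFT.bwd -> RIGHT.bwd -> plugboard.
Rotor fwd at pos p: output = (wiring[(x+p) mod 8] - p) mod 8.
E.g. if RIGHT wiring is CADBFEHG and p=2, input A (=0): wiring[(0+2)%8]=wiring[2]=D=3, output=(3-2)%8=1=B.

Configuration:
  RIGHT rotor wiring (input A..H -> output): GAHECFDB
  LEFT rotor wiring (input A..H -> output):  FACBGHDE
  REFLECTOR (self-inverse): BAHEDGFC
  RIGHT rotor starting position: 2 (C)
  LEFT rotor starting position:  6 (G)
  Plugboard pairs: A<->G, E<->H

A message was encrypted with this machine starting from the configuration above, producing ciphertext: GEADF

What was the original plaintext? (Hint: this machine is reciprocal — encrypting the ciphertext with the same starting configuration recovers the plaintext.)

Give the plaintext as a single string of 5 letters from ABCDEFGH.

Char 1 ('G'): step: R->3, L=6; G->plug->A->R->B->L->G->refl->F->L'->A->R'->D->plug->D
Char 2 ('E'): step: R->4, L=6; E->plug->H->R->A->L->F->refl->G->L'->B->R'->B->plug->B
Char 3 ('A'): step: R->5, L=6; A->plug->G->R->H->L->B->refl->A->L'->G->R'->B->plug->B
Char 4 ('D'): step: R->6, L=6; D->plug->D->R->C->L->H->refl->C->L'->D->R'->B->plug->B
Char 5 ('F'): step: R->7, L=6; F->plug->F->R->D->L->C->refl->H->L'->C->R'->A->plug->G

Answer: DBBBG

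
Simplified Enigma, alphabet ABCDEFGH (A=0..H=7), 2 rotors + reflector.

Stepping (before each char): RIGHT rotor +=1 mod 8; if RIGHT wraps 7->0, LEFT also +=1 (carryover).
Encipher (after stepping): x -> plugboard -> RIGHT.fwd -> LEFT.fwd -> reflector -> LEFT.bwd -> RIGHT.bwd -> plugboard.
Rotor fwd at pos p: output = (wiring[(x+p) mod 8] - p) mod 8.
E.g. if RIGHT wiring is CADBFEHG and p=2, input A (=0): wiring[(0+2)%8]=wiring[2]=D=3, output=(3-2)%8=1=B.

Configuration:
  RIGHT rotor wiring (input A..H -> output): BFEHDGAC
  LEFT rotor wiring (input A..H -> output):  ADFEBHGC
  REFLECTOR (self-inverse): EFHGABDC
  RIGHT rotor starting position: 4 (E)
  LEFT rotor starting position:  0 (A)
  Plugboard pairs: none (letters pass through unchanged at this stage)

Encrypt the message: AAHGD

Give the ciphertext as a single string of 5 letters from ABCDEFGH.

Char 1 ('A'): step: R->5, L=0; A->plug->A->R->B->L->D->refl->G->L'->G->R'->H->plug->H
Char 2 ('A'): step: R->6, L=0; A->plug->A->R->C->L->F->refl->B->L'->E->R'->B->plug->B
Char 3 ('H'): step: R->7, L=0; H->plug->H->R->B->L->D->refl->G->L'->G->R'->C->plug->C
Char 4 ('G'): step: R->0, L->1 (L advanced); G->plug->G->R->A->L->C->refl->H->L'->H->R'->D->plug->D
Char 5 ('D'): step: R->1, L=1; D->plug->D->R->C->L->D->refl->G->L'->E->R'->A->plug->A

Answer: HBCDA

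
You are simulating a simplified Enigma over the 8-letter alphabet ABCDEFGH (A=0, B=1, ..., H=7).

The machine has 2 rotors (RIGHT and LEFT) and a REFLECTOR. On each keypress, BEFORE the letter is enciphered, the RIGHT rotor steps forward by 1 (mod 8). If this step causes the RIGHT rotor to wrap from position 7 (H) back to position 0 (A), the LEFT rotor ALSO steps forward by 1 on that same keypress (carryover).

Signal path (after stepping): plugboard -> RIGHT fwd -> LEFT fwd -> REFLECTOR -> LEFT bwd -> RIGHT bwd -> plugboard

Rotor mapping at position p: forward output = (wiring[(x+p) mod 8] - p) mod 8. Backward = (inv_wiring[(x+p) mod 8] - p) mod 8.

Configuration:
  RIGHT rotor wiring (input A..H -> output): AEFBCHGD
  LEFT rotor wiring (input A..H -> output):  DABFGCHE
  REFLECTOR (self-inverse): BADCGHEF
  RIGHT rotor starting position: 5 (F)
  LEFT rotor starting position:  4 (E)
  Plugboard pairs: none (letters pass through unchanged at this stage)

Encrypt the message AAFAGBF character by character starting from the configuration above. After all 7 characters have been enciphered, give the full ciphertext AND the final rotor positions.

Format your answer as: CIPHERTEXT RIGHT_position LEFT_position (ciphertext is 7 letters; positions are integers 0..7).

Char 1 ('A'): step: R->6, L=4; A->plug->A->R->A->L->C->refl->D->L'->C->R'->C->plug->C
Char 2 ('A'): step: R->7, L=4; A->plug->A->R->E->L->H->refl->F->L'->G->R'->D->plug->D
Char 3 ('F'): step: R->0, L->5 (L advanced); F->plug->F->R->H->L->B->refl->A->L'->G->R'->G->plug->G
Char 4 ('A'): step: R->1, L=5; A->plug->A->R->D->L->G->refl->E->L'->F->R'->F->plug->F
Char 5 ('G'): step: R->2, L=5; G->plug->G->R->G->L->A->refl->B->L'->H->R'->B->plug->B
Char 6 ('B'): step: R->3, L=5; B->plug->B->R->H->L->B->refl->A->L'->G->R'->A->plug->A
Char 7 ('F'): step: R->4, L=5; F->plug->F->R->A->L->F->refl->H->L'->C->R'->C->plug->C
Final: ciphertext=CDGFBAC, RIGHT=4, LEFT=5

Answer: CDGFBAC 4 5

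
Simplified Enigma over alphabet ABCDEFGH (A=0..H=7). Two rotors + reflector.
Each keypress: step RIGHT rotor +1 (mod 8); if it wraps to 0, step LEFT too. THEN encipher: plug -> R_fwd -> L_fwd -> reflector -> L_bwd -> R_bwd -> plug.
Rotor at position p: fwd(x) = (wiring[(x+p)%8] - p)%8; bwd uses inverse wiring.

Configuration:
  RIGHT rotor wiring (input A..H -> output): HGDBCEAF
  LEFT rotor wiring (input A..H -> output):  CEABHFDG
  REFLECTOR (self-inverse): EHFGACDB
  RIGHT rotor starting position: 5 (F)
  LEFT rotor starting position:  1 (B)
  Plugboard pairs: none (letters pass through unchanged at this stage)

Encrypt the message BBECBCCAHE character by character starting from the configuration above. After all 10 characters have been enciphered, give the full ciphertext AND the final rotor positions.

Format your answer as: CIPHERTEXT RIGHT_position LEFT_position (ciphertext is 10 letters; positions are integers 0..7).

Char 1 ('B'): step: R->6, L=1; B->plug->B->R->H->L->B->refl->H->L'->B->R'->C->plug->C
Char 2 ('B'): step: R->7, L=1; B->plug->B->R->A->L->D->refl->G->L'->D->R'->F->plug->F
Char 3 ('E'): step: R->0, L->2 (L advanced); E->plug->E->R->C->L->F->refl->C->L'->H->R'->A->plug->A
Char 4 ('C'): step: R->1, L=2; C->plug->C->R->A->L->G->refl->D->L'->D->R'->E->plug->E
Char 5 ('B'): step: R->2, L=2; B->plug->B->R->H->L->C->refl->F->L'->C->R'->D->plug->D
Char 6 ('C'): step: R->3, L=2; C->plug->C->R->B->L->H->refl->B->L'->E->R'->F->plug->F
Char 7 ('C'): step: R->4, L=2; C->plug->C->R->E->L->B->refl->H->L'->B->R'->D->plug->D
Char 8 ('A'): step: R->5, L=2; A->plug->A->R->H->L->C->refl->F->L'->C->R'->D->plug->D
Char 9 ('H'): step: R->6, L=2; H->plug->H->R->G->L->A->refl->E->L'->F->R'->E->plug->E
Char 10 ('E'): step: R->7, L=2; E->plug->E->R->C->L->F->refl->C->L'->H->R'->C->plug->C
Final: ciphertext=CFAEDFDDEC, RIGHT=7, LEFT=2

Answer: CFAEDFDDEC 7 2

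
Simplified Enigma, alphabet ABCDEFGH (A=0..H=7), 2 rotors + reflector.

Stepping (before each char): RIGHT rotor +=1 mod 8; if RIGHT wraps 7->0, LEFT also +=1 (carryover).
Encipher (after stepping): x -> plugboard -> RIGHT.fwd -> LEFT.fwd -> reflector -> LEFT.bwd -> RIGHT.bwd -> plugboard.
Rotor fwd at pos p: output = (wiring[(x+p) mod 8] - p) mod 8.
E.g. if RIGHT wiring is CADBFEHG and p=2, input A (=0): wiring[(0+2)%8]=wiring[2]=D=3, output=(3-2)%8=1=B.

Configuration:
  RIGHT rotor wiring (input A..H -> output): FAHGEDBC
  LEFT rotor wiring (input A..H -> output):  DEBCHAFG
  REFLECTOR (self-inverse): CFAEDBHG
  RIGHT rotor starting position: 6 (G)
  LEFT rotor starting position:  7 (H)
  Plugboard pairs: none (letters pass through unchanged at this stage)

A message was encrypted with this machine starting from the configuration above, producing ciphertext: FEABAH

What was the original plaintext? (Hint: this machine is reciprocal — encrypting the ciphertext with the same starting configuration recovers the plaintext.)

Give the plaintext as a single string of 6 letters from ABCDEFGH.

Answer: ACHEGD

Derivation:
Char 1 ('F'): step: R->7, L=7; F->plug->F->R->F->L->A->refl->C->L'->D->R'->A->plug->A
Char 2 ('E'): step: R->0, L->0 (L advanced); E->plug->E->R->E->L->H->refl->G->L'->H->R'->C->plug->C
Char 3 ('A'): step: R->1, L=0; A->plug->A->R->H->L->G->refl->H->L'->E->R'->H->plug->H
Char 4 ('B'): step: R->2, L=0; B->plug->B->R->E->L->H->refl->G->L'->H->R'->E->plug->E
Char 5 ('A'): step: R->3, L=0; A->plug->A->R->D->L->C->refl->A->L'->F->R'->G->plug->G
Char 6 ('H'): step: R->4, L=0; H->plug->H->R->C->L->B->refl->F->L'->G->R'->D->plug->D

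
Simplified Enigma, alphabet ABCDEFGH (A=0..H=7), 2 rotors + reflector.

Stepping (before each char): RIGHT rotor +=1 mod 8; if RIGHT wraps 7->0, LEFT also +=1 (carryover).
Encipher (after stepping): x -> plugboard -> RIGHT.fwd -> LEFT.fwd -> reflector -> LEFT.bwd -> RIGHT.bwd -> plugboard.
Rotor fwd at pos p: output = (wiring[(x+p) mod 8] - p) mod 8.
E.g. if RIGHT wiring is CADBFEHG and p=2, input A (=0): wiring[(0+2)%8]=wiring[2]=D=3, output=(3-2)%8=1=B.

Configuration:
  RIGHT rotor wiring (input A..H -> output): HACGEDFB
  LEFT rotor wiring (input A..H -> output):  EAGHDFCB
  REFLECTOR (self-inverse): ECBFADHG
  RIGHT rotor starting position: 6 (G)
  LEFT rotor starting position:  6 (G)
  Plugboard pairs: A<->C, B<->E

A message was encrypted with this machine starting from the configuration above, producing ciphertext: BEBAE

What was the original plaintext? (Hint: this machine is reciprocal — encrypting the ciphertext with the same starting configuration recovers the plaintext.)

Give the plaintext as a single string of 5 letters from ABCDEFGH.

Answer: CAGCH

Derivation:
Char 1 ('B'): step: R->7, L=6; B->plug->E->R->H->L->H->refl->G->L'->C->R'->A->plug->C
Char 2 ('E'): step: R->0, L->7 (L advanced); E->plug->B->R->A->L->C->refl->B->L'->C->R'->C->plug->A
Char 3 ('B'): step: R->1, L=7; B->plug->E->R->C->L->B->refl->C->L'->A->R'->G->plug->G
Char 4 ('A'): step: R->2, L=7; A->plug->C->R->C->L->B->refl->C->L'->A->R'->A->plug->C
Char 5 ('E'): step: R->3, L=7; E->plug->B->R->B->L->F->refl->D->L'->H->R'->H->plug->H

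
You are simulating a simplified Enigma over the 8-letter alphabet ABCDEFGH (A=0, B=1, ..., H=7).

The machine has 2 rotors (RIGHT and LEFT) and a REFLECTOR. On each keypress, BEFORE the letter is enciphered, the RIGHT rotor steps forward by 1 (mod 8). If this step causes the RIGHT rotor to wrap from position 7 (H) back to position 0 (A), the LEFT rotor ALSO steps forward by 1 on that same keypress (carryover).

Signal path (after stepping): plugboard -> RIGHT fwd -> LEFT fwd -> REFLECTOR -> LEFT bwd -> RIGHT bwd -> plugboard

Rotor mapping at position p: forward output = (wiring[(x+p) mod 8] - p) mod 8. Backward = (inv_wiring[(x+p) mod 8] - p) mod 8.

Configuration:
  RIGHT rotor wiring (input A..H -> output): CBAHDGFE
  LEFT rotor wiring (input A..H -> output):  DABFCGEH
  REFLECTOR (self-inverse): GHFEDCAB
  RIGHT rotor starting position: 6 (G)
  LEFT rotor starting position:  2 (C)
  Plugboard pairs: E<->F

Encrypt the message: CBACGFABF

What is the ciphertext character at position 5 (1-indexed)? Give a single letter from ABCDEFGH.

Char 1 ('C'): step: R->7, L=2; C->plug->C->R->C->L->A->refl->G->L'->H->R'->G->plug->G
Char 2 ('B'): step: R->0, L->3 (L advanced); B->plug->B->R->B->L->H->refl->B->L'->D->R'->E->plug->F
Char 3 ('A'): step: R->1, L=3; A->plug->A->R->A->L->C->refl->F->L'->G->R'->C->plug->C
Char 4 ('C'): step: R->2, L=3; C->plug->C->R->B->L->H->refl->B->L'->D->R'->E->plug->F
Char 5 ('G'): step: R->3, L=3; G->plug->G->R->G->L->F->refl->C->L'->A->R'->B->plug->B

B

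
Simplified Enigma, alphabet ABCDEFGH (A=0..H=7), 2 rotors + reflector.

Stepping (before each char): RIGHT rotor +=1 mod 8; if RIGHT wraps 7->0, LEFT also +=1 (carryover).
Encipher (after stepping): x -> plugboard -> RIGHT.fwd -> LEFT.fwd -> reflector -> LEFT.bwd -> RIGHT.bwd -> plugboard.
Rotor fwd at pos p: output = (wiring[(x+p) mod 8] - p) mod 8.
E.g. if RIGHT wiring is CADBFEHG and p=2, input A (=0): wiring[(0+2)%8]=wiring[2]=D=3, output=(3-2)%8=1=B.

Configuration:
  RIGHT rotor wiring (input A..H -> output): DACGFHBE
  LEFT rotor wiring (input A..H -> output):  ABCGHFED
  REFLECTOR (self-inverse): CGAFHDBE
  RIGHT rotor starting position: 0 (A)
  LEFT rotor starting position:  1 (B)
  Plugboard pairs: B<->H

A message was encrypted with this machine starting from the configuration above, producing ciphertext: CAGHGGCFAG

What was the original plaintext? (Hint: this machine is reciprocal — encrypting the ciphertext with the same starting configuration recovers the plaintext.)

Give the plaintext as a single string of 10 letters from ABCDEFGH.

Answer: BBHAEEDGHE

Derivation:
Char 1 ('C'): step: R->1, L=1; C->plug->C->R->F->L->D->refl->F->L'->C->R'->H->plug->B
Char 2 ('A'): step: R->2, L=1; A->plug->A->R->A->L->A->refl->C->L'->G->R'->H->plug->B
Char 3 ('G'): step: R->3, L=1; G->plug->G->R->F->L->D->refl->F->L'->C->R'->B->plug->H
Char 4 ('H'): step: R->4, L=1; H->plug->B->R->D->L->G->refl->B->L'->B->R'->A->plug->A
Char 5 ('G'): step: R->5, L=1; G->plug->G->R->B->L->B->refl->G->L'->D->R'->E->plug->E
Char 6 ('G'): step: R->6, L=1; G->plug->G->R->H->L->H->refl->E->L'->E->R'->E->plug->E
Char 7 ('C'): step: R->7, L=1; C->plug->C->R->B->L->B->refl->G->L'->D->R'->D->plug->D
Char 8 ('F'): step: R->0, L->2 (L advanced); F->plug->F->R->H->L->H->refl->E->L'->B->R'->G->plug->G
Char 9 ('A'): step: R->1, L=2; A->plug->A->R->H->L->H->refl->E->L'->B->R'->B->plug->H
Char 10 ('G'): step: R->2, L=2; G->plug->G->R->B->L->E->refl->H->L'->H->R'->E->plug->E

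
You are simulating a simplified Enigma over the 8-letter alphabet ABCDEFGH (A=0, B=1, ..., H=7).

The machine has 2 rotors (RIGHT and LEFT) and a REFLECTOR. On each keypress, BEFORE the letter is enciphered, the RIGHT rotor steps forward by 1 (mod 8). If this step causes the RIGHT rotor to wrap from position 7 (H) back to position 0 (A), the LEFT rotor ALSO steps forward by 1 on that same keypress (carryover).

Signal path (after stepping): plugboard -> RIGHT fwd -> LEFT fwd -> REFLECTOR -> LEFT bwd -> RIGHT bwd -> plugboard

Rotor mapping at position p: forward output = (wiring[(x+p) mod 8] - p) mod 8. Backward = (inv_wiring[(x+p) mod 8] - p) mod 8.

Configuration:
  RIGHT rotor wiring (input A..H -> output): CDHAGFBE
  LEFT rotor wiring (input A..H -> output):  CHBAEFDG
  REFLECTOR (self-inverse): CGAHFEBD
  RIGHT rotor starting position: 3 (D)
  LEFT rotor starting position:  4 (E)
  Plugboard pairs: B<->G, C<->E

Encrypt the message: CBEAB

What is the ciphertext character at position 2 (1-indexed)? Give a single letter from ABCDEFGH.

Char 1 ('C'): step: R->4, L=4; C->plug->E->R->G->L->F->refl->E->L'->H->R'->F->plug->F
Char 2 ('B'): step: R->5, L=4; B->plug->G->R->D->L->C->refl->A->L'->A->R'->A->plug->A

A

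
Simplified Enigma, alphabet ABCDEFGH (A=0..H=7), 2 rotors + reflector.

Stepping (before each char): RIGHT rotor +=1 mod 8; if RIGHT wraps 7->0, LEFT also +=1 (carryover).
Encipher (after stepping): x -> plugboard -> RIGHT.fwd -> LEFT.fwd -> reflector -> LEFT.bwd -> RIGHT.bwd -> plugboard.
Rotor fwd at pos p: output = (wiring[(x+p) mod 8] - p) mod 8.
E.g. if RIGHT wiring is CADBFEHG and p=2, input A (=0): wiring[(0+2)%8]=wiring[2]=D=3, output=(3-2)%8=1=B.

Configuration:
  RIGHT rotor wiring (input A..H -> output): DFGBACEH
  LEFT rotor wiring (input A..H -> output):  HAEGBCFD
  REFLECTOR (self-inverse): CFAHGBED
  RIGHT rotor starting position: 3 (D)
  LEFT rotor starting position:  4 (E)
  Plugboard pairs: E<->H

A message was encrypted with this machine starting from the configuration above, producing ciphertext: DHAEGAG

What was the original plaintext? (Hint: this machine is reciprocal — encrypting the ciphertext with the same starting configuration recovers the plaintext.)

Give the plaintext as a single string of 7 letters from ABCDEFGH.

Answer: ACDFBBE

Derivation:
Char 1 ('D'): step: R->4, L=4; D->plug->D->R->D->L->H->refl->D->L'->E->R'->A->plug->A
Char 2 ('H'): step: R->5, L=4; H->plug->E->R->A->L->F->refl->B->L'->C->R'->C->plug->C
Char 3 ('A'): step: R->6, L=4; A->plug->A->R->G->L->A->refl->C->L'->H->R'->D->plug->D
Char 4 ('E'): step: R->7, L=4; E->plug->H->R->F->L->E->refl->G->L'->B->R'->F->plug->F
Char 5 ('G'): step: R->0, L->5 (L advanced); G->plug->G->R->E->L->D->refl->H->L'->F->R'->B->plug->B
Char 6 ('A'): step: R->1, L=5; A->plug->A->R->E->L->D->refl->H->L'->F->R'->B->plug->B
Char 7 ('G'): step: R->2, L=5; G->plug->G->R->B->L->A->refl->C->L'->D->R'->H->plug->E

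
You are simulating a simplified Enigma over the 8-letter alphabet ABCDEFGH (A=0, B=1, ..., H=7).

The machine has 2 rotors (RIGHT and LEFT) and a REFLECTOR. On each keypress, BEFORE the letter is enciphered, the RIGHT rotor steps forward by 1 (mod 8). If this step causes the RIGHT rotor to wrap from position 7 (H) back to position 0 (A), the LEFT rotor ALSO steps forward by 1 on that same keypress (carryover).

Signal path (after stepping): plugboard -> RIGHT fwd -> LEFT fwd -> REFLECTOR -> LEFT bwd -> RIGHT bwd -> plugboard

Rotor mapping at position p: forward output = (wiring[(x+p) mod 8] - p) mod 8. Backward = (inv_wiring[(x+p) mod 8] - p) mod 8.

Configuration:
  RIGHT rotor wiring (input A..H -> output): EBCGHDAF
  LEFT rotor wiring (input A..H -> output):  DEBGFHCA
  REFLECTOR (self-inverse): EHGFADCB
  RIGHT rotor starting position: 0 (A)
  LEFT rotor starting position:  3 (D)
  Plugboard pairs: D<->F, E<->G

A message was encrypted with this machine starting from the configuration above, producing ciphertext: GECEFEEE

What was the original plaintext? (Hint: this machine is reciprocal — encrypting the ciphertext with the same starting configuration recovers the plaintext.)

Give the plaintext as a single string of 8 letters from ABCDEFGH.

Answer: CCBAEBDA

Derivation:
Char 1 ('G'): step: R->1, L=3; G->plug->E->R->C->L->E->refl->A->L'->F->R'->C->plug->C
Char 2 ('E'): step: R->2, L=3; E->plug->G->R->C->L->E->refl->A->L'->F->R'->C->plug->C
Char 3 ('C'): step: R->3, L=3; C->plug->C->R->A->L->D->refl->F->L'->E->R'->B->plug->B
Char 4 ('E'): step: R->4, L=3; E->plug->G->R->G->L->B->refl->H->L'->D->R'->A->plug->A
Char 5 ('F'): step: R->5, L=3; F->plug->D->R->H->L->G->refl->C->L'->B->R'->G->plug->E
Char 6 ('E'): step: R->6, L=3; E->plug->G->R->B->L->C->refl->G->L'->H->R'->B->plug->B
Char 7 ('E'): step: R->7, L=3; E->plug->G->R->E->L->F->refl->D->L'->A->R'->F->plug->D
Char 8 ('E'): step: R->0, L->4 (L advanced); E->plug->G->R->A->L->B->refl->H->L'->E->R'->A->plug->A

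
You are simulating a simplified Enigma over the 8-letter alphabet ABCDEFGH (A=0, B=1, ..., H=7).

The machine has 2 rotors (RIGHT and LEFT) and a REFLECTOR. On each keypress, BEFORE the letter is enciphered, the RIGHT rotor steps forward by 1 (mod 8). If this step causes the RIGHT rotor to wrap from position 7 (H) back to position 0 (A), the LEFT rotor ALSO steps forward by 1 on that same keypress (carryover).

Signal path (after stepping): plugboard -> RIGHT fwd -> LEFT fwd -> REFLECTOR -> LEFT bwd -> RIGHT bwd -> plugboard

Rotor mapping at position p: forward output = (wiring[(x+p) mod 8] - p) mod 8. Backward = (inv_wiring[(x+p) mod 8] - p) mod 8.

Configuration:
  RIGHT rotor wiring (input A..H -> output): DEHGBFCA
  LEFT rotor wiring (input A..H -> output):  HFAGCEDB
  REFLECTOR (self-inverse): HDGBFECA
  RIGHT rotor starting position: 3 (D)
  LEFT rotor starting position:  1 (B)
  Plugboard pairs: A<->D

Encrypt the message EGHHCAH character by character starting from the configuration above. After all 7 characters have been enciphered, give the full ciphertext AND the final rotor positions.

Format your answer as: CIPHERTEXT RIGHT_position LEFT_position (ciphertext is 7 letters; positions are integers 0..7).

Answer: DACBBDD 2 2

Derivation:
Char 1 ('E'): step: R->4, L=1; E->plug->E->R->H->L->G->refl->C->L'->F->R'->A->plug->D
Char 2 ('G'): step: R->5, L=1; G->plug->G->R->B->L->H->refl->A->L'->G->R'->D->plug->A
Char 3 ('H'): step: R->6, L=1; H->plug->H->R->H->L->G->refl->C->L'->F->R'->C->plug->C
Char 4 ('H'): step: R->7, L=1; H->plug->H->R->D->L->B->refl->D->L'->E->R'->B->plug->B
Char 5 ('C'): step: R->0, L->2 (L advanced); C->plug->C->R->H->L->D->refl->B->L'->E->R'->B->plug->B
Char 6 ('A'): step: R->1, L=2; A->plug->D->R->A->L->G->refl->C->L'->D->R'->A->plug->D
Char 7 ('H'): step: R->2, L=2; H->plug->H->R->C->L->A->refl->H->L'->F->R'->A->plug->D
Final: ciphertext=DACBBDD, RIGHT=2, LEFT=2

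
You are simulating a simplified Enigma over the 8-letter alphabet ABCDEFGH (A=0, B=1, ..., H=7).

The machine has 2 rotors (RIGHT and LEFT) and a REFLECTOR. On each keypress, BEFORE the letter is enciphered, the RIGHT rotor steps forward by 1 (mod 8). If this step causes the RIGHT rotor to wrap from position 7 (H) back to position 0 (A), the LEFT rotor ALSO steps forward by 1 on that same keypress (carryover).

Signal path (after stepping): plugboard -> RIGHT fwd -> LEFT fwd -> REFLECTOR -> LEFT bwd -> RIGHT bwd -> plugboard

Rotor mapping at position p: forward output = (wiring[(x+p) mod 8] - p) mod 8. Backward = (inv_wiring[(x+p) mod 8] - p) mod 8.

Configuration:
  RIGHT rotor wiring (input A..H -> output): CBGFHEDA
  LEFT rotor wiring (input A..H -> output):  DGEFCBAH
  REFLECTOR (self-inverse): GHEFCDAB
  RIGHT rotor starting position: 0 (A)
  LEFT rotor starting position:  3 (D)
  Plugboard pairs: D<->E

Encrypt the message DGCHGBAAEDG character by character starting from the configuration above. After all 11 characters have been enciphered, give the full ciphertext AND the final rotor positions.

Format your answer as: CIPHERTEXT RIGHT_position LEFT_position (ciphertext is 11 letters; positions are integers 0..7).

Answer: EAFCDAEEABE 3 4

Derivation:
Char 1 ('D'): step: R->1, L=3; D->plug->E->R->D->L->F->refl->D->L'->G->R'->D->plug->E
Char 2 ('G'): step: R->2, L=3; G->plug->G->R->A->L->C->refl->E->L'->E->R'->A->plug->A
Char 3 ('C'): step: R->3, L=3; C->plug->C->R->B->L->H->refl->B->L'->H->R'->F->plug->F
Char 4 ('H'): step: R->4, L=3; H->plug->H->R->B->L->H->refl->B->L'->H->R'->C->plug->C
Char 5 ('G'): step: R->5, L=3; G->plug->G->R->A->L->C->refl->E->L'->E->R'->E->plug->D
Char 6 ('B'): step: R->6, L=3; B->plug->B->R->C->L->G->refl->A->L'->F->R'->A->plug->A
Char 7 ('A'): step: R->7, L=3; A->plug->A->R->B->L->H->refl->B->L'->H->R'->D->plug->E
Char 8 ('A'): step: R->0, L->4 (L advanced); A->plug->A->R->C->L->E->refl->C->L'->F->R'->D->plug->E
Char 9 ('E'): step: R->1, L=4; E->plug->D->R->G->L->A->refl->G->L'->A->R'->A->plug->A
Char 10 ('D'): step: R->2, L=4; D->plug->E->R->B->L->F->refl->D->L'->D->R'->B->plug->B
Char 11 ('G'): step: R->3, L=4; G->plug->G->R->G->L->A->refl->G->L'->A->R'->D->plug->E
Final: ciphertext=EAFCDAEEABE, RIGHT=3, LEFT=4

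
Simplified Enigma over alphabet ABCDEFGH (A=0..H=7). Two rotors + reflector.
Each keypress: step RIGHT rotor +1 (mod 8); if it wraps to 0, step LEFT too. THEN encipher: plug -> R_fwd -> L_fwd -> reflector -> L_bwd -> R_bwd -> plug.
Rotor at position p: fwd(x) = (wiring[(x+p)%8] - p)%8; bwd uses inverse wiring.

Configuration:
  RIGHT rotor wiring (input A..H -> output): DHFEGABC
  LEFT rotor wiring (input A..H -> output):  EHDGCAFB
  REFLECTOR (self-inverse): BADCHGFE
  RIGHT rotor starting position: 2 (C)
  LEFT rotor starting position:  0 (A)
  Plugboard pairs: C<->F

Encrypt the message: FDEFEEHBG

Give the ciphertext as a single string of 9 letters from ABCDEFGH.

Answer: ECBECACCF

Derivation:
Char 1 ('F'): step: R->3, L=0; F->plug->C->R->F->L->A->refl->B->L'->H->R'->E->plug->E
Char 2 ('D'): step: R->4, L=0; D->plug->D->R->G->L->F->refl->G->L'->D->R'->F->plug->C
Char 3 ('E'): step: R->5, L=0; E->plug->E->R->C->L->D->refl->C->L'->E->R'->B->plug->B
Char 4 ('F'): step: R->6, L=0; F->plug->C->R->F->L->A->refl->B->L'->H->R'->E->plug->E
Char 5 ('E'): step: R->7, L=0; E->plug->E->R->F->L->A->refl->B->L'->H->R'->F->plug->C
Char 6 ('E'): step: R->0, L->1 (L advanced); E->plug->E->R->G->L->A->refl->B->L'->D->R'->A->plug->A
Char 7 ('H'): step: R->1, L=1; H->plug->H->R->C->L->F->refl->G->L'->A->R'->F->plug->C
Char 8 ('B'): step: R->2, L=1; B->plug->B->R->C->L->F->refl->G->L'->A->R'->F->plug->C
Char 9 ('G'): step: R->3, L=1; G->plug->G->R->E->L->H->refl->E->L'->F->R'->C->plug->F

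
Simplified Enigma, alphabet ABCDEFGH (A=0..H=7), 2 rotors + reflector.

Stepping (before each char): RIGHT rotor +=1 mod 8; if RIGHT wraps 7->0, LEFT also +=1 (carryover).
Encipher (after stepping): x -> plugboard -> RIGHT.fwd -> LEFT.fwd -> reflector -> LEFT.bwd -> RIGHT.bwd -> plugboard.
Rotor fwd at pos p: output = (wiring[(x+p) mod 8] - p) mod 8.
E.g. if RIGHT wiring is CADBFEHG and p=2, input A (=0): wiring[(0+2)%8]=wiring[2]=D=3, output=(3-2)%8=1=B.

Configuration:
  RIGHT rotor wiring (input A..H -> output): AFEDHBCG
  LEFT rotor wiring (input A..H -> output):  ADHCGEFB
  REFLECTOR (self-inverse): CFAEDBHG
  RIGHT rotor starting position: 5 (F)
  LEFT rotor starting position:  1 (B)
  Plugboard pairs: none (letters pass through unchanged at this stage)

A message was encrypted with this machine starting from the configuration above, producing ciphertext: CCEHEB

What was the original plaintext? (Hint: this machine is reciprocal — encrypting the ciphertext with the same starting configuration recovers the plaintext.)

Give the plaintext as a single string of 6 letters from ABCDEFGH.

Answer: HFAEDG

Derivation:
Char 1 ('C'): step: R->6, L=1; C->plug->C->R->C->L->B->refl->F->L'->D->R'->H->plug->H
Char 2 ('C'): step: R->7, L=1; C->plug->C->R->G->L->A->refl->C->L'->A->R'->F->plug->F
Char 3 ('E'): step: R->0, L->2 (L advanced); E->plug->E->R->H->L->B->refl->F->L'->A->R'->A->plug->A
Char 4 ('H'): step: R->1, L=2; H->plug->H->R->H->L->B->refl->F->L'->A->R'->E->plug->E
Char 5 ('E'): step: R->2, L=2; E->plug->E->R->A->L->F->refl->B->L'->H->R'->D->plug->D
Char 6 ('B'): step: R->3, L=2; B->plug->B->R->E->L->D->refl->E->L'->C->R'->G->plug->G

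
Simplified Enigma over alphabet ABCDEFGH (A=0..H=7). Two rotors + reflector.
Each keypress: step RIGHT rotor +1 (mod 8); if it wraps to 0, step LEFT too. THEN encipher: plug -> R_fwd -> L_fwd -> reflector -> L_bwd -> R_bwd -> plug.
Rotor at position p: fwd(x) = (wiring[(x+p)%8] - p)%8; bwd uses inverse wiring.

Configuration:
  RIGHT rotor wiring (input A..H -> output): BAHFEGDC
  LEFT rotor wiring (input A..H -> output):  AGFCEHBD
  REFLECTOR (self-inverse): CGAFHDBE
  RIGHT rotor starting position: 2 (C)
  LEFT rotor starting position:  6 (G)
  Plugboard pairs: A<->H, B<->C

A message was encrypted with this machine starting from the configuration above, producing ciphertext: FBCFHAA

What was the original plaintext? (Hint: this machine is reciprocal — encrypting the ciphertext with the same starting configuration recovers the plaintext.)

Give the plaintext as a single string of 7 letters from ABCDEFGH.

Answer: EDAGCCF

Derivation:
Char 1 ('F'): step: R->3, L=6; F->plug->F->R->G->L->G->refl->B->L'->H->R'->E->plug->E
Char 2 ('B'): step: R->4, L=6; B->plug->C->R->H->L->B->refl->G->L'->G->R'->D->plug->D
Char 3 ('C'): step: R->5, L=6; C->plug->B->R->G->L->G->refl->B->L'->H->R'->H->plug->A
Char 4 ('F'): step: R->6, L=6; F->plug->F->R->H->L->B->refl->G->L'->G->R'->G->plug->G
Char 5 ('H'): step: R->7, L=6; H->plug->A->R->D->L->A->refl->C->L'->C->R'->B->plug->C
Char 6 ('A'): step: R->0, L->7 (L advanced); A->plug->H->R->C->L->H->refl->E->L'->A->R'->B->plug->C
Char 7 ('A'): step: R->1, L=7; A->plug->H->R->A->L->E->refl->H->L'->C->R'->F->plug->F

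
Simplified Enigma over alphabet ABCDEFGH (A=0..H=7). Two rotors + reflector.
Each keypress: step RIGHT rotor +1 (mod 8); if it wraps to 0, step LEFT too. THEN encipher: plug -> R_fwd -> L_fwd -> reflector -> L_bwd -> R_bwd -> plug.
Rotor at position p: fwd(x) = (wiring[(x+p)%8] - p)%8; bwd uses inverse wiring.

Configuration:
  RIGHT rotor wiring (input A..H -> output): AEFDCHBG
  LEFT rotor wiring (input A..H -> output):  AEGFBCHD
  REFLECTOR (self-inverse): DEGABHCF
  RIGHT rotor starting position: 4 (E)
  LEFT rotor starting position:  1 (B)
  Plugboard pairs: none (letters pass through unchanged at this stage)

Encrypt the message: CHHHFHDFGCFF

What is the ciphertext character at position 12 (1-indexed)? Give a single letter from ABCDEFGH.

Char 1 ('C'): step: R->5, L=1; C->plug->C->R->B->L->F->refl->H->L'->H->R'->E->plug->E
Char 2 ('H'): step: R->6, L=1; H->plug->H->R->B->L->F->refl->H->L'->H->R'->E->plug->E
Char 3 ('H'): step: R->7, L=1; H->plug->H->R->C->L->E->refl->B->L'->E->R'->E->plug->E
Char 4 ('H'): step: R->0, L->2 (L advanced); H->plug->H->R->G->L->G->refl->C->L'->H->R'->F->plug->F
Char 5 ('F'): step: R->1, L=2; F->plug->F->R->A->L->E->refl->B->L'->F->R'->G->plug->G
Char 6 ('H'): step: R->2, L=2; H->plug->H->R->C->L->H->refl->F->L'->E->R'->F->plug->F
Char 7 ('D'): step: R->3, L=2; D->plug->D->R->G->L->G->refl->C->L'->H->R'->B->plug->B
Char 8 ('F'): step: R->4, L=2; F->plug->F->R->A->L->E->refl->B->L'->F->R'->C->plug->C
Char 9 ('G'): step: R->5, L=2; G->plug->G->R->G->L->G->refl->C->L'->H->R'->E->plug->E
Char 10 ('C'): step: R->6, L=2; C->plug->C->R->C->L->H->refl->F->L'->E->R'->G->plug->G
Char 11 ('F'): step: R->7, L=2; F->plug->F->R->D->L->A->refl->D->L'->B->R'->B->plug->B
Char 12 ('F'): step: R->0, L->3 (L advanced); F->plug->F->R->H->L->D->refl->A->L'->E->R'->B->plug->B

B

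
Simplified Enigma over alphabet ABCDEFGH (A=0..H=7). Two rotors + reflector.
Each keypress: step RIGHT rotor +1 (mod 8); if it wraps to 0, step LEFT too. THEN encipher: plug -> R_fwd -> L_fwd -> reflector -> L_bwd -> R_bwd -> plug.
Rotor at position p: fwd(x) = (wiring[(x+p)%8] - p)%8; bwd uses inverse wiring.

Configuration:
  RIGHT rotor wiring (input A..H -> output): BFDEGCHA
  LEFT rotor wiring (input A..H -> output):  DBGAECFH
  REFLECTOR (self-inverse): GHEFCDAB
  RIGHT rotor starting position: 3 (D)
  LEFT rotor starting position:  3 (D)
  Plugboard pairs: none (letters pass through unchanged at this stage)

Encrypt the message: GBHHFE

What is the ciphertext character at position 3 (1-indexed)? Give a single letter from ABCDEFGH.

Char 1 ('G'): step: R->4, L=3; G->plug->G->R->H->L->D->refl->F->L'->A->R'->H->plug->H
Char 2 ('B'): step: R->5, L=3; B->plug->B->R->C->L->H->refl->B->L'->B->R'->H->plug->H
Char 3 ('H'): step: R->6, L=3; H->plug->H->R->E->L->E->refl->C->L'->D->R'->C->plug->C

C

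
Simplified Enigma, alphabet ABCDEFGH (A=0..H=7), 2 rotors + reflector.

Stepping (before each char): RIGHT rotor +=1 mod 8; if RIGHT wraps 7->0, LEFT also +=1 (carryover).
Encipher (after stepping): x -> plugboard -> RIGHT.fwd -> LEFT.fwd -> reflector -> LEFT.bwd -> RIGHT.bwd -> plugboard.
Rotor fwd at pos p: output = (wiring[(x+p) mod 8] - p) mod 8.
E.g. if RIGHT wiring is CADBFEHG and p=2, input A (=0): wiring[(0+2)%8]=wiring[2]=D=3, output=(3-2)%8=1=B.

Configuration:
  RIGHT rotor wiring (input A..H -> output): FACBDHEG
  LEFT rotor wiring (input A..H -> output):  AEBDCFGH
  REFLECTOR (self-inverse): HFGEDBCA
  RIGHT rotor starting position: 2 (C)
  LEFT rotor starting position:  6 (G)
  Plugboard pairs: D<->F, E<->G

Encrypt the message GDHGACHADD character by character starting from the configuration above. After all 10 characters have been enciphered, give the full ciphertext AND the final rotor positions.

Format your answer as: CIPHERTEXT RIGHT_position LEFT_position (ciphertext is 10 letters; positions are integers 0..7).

Answer: DEEAEFEBFH 4 7

Derivation:
Char 1 ('G'): step: R->3, L=6; G->plug->E->R->D->L->G->refl->C->L'->C->R'->F->plug->D
Char 2 ('D'): step: R->4, L=6; D->plug->F->R->E->L->D->refl->E->L'->G->R'->G->plug->E
Char 3 ('H'): step: R->5, L=6; H->plug->H->R->G->L->E->refl->D->L'->E->R'->G->plug->E
Char 4 ('G'): step: R->6, L=6; G->plug->E->R->E->L->D->refl->E->L'->G->R'->A->plug->A
Char 5 ('A'): step: R->7, L=6; A->plug->A->R->H->L->H->refl->A->L'->A->R'->G->plug->E
Char 6 ('C'): step: R->0, L->7 (L advanced); C->plug->C->R->C->L->F->refl->B->L'->B->R'->D->plug->F
Char 7 ('H'): step: R->1, L=7; H->plug->H->R->E->L->E->refl->D->L'->F->R'->G->plug->E
Char 8 ('A'): step: R->2, L=7; A->plug->A->R->A->L->A->refl->H->L'->H->R'->B->plug->B
Char 9 ('D'): step: R->3, L=7; D->plug->F->R->C->L->F->refl->B->L'->B->R'->D->plug->F
Char 10 ('D'): step: R->4, L=7; D->plug->F->R->E->L->E->refl->D->L'->F->R'->H->plug->H
Final: ciphertext=DEEAEFEBFH, RIGHT=4, LEFT=7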